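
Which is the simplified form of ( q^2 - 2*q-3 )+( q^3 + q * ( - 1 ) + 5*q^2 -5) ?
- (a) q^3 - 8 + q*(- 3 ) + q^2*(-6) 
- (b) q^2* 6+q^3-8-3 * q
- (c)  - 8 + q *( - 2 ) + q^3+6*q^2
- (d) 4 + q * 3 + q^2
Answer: b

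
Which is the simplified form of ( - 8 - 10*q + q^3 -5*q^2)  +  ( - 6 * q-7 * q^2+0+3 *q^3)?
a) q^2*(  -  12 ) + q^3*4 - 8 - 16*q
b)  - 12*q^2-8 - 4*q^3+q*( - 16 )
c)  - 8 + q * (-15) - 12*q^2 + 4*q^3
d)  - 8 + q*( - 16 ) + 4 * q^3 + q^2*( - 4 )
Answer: a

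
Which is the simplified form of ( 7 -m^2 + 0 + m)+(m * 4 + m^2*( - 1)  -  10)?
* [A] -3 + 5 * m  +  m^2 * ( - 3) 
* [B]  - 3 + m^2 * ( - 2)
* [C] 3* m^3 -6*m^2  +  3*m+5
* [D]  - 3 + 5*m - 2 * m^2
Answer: D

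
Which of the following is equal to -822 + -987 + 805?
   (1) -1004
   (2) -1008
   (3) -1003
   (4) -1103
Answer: 1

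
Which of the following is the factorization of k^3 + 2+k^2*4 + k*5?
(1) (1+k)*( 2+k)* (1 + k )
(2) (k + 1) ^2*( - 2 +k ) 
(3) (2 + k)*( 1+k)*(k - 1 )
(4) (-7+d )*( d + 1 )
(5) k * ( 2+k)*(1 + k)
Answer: 1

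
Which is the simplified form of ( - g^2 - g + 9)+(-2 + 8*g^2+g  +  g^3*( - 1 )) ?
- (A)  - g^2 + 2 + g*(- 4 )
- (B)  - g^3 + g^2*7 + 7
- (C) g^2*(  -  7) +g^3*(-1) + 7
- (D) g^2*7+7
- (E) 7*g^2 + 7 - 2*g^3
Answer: B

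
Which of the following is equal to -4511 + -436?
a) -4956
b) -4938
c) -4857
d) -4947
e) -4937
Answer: d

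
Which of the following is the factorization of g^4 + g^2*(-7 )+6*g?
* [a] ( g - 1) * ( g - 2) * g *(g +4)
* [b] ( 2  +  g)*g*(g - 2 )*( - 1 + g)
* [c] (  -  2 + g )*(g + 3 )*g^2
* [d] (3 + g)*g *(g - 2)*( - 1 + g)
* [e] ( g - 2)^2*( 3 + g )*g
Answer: d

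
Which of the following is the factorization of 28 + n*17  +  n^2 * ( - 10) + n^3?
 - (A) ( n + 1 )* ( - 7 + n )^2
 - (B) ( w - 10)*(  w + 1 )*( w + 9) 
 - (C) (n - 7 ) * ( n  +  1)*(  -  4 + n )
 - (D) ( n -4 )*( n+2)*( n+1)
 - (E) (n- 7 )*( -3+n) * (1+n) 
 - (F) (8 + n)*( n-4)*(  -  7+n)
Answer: C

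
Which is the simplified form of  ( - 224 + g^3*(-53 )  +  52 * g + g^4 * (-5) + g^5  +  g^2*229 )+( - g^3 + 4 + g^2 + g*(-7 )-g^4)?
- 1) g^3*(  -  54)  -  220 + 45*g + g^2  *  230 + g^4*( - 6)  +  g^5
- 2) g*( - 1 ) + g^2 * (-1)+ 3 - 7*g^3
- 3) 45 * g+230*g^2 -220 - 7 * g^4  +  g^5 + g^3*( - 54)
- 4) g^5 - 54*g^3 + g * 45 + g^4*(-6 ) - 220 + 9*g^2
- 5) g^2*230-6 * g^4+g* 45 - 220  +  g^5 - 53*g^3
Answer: 1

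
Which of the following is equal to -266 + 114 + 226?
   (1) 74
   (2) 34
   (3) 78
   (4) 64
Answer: 1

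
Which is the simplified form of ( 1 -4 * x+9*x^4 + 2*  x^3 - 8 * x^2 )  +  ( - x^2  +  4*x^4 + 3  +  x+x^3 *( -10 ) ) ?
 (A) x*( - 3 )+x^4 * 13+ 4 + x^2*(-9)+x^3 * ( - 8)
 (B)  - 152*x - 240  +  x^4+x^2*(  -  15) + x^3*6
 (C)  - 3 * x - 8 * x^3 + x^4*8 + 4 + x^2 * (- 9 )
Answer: A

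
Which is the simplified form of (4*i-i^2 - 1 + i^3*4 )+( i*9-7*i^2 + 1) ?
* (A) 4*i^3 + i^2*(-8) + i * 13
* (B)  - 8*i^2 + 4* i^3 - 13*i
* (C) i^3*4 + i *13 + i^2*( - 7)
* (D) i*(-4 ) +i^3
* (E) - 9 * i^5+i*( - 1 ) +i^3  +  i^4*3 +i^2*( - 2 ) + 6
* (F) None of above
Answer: A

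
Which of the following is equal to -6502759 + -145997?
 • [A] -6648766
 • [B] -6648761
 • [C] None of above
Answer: C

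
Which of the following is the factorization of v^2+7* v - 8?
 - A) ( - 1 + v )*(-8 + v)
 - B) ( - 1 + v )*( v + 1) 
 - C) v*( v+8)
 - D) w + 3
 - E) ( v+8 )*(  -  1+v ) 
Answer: E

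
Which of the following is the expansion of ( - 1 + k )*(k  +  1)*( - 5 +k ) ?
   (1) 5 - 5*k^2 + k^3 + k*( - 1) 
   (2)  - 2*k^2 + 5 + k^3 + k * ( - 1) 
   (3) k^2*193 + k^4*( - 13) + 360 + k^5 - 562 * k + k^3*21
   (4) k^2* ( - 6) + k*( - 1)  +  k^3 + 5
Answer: 1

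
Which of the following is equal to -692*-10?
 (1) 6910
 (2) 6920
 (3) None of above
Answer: 2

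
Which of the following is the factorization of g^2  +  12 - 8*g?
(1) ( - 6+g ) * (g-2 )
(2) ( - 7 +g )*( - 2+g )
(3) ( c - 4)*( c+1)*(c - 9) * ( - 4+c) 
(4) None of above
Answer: 1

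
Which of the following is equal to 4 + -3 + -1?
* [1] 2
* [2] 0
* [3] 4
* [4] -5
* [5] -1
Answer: 2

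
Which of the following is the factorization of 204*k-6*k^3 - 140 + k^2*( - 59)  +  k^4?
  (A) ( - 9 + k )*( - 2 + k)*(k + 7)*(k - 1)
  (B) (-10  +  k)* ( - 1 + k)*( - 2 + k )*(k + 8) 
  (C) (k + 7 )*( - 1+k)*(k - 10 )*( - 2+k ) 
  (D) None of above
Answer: C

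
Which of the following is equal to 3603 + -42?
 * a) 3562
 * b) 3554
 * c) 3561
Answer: c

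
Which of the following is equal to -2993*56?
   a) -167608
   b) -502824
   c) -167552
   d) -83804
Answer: a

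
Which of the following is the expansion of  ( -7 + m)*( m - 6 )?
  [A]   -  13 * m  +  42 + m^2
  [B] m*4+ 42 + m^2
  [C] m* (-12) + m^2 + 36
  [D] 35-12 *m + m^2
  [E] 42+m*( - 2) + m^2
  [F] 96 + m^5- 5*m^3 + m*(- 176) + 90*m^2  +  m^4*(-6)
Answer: A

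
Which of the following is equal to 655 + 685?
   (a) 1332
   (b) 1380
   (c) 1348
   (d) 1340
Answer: d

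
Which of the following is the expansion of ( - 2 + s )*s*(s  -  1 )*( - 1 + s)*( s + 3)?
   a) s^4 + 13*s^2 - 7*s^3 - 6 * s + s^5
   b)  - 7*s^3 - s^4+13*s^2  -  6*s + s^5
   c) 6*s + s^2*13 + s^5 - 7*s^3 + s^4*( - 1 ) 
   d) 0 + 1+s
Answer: b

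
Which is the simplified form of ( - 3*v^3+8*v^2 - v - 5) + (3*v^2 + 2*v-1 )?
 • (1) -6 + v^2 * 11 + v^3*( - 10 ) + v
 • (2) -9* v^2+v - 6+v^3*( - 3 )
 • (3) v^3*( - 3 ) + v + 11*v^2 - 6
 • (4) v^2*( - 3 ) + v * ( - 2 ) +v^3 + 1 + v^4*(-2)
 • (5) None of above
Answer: 3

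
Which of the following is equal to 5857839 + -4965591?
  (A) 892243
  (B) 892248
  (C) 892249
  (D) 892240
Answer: B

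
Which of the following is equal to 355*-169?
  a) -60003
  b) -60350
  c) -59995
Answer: c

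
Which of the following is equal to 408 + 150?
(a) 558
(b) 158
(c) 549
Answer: a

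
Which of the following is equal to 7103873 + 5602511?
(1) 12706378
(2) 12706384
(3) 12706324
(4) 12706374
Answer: 2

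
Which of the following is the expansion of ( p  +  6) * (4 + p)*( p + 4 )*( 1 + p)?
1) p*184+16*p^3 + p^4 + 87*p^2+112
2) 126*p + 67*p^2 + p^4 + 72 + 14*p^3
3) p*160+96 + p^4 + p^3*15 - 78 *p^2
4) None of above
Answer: 4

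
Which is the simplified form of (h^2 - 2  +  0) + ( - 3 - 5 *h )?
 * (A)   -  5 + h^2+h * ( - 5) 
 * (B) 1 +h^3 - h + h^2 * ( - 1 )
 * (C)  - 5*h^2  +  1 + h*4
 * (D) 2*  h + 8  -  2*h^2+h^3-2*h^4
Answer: A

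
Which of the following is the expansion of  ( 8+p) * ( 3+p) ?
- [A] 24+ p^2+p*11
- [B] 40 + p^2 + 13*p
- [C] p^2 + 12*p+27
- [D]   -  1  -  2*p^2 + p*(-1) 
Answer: A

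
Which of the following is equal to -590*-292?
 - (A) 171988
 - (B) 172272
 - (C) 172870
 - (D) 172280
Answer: D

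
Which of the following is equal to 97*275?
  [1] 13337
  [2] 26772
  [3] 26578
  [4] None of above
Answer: 4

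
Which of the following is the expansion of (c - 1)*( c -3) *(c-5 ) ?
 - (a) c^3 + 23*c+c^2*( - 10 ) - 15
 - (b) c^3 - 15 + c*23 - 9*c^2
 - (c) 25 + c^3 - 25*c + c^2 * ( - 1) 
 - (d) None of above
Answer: b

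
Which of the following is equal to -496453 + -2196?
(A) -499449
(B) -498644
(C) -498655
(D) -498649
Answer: D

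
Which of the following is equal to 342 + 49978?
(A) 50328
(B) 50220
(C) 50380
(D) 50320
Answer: D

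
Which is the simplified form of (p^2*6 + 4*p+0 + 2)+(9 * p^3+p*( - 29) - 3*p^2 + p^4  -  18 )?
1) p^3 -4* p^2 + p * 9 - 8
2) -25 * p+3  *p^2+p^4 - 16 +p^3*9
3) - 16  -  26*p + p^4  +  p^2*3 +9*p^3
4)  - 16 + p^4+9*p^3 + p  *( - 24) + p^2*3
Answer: 2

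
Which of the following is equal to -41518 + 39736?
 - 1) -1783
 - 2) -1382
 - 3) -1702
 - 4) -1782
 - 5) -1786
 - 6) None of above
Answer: 4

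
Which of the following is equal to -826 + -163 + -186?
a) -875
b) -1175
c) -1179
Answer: b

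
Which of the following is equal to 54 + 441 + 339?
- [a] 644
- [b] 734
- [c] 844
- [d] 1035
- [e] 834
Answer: e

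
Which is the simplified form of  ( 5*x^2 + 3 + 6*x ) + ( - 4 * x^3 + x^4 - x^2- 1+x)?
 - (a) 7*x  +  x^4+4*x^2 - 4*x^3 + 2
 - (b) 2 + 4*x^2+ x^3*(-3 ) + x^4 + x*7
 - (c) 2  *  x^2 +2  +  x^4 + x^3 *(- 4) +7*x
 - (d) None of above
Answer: a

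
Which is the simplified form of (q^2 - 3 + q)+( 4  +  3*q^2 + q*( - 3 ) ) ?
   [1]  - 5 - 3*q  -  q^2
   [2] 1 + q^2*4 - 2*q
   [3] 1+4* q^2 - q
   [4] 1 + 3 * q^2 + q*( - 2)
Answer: 2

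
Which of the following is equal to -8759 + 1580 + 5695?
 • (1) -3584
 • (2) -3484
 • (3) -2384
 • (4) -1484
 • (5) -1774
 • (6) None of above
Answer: 4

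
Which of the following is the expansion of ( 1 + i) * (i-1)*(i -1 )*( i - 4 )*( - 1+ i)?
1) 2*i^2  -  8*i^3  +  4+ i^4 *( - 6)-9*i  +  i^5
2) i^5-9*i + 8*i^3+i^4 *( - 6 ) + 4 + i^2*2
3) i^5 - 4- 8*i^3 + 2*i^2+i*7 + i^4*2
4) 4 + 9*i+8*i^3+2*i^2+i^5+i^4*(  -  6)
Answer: 2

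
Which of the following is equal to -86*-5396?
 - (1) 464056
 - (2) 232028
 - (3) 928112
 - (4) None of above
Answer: 1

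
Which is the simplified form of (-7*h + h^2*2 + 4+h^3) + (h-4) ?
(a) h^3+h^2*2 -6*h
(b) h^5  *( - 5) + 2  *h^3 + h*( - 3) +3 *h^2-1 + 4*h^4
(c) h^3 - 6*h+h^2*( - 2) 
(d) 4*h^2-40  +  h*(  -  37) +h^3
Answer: a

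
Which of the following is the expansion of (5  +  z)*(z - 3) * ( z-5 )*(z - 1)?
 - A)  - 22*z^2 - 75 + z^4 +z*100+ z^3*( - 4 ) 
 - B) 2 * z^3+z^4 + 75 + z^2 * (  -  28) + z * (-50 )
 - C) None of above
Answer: A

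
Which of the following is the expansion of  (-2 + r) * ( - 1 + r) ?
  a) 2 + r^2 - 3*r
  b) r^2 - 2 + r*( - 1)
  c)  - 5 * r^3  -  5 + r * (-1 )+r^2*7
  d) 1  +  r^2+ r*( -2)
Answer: a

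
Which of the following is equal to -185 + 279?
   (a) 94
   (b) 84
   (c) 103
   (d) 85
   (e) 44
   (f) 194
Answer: a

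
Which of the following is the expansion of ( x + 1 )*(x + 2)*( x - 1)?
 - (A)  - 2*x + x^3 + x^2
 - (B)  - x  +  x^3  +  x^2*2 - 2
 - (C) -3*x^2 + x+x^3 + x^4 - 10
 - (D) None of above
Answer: B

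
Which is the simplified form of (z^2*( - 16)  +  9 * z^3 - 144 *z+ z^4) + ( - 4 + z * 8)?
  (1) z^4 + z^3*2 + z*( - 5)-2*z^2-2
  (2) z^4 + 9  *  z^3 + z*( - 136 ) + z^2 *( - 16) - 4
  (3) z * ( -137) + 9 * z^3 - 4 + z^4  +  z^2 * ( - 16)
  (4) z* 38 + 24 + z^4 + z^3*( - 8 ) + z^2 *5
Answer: 2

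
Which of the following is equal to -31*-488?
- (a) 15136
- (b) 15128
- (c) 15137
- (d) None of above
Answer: b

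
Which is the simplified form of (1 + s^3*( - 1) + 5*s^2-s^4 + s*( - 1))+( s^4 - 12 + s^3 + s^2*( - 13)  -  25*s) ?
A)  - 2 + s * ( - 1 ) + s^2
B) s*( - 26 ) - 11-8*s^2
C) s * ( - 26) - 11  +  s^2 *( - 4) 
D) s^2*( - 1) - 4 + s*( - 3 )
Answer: B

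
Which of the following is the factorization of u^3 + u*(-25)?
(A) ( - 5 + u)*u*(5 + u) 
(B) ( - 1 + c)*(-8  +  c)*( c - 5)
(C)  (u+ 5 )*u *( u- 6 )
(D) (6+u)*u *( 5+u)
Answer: A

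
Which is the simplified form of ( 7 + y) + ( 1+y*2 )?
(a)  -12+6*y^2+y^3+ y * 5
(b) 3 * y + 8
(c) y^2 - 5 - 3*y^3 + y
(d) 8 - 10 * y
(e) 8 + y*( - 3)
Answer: b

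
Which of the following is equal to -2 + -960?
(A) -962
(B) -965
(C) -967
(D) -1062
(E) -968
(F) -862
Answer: A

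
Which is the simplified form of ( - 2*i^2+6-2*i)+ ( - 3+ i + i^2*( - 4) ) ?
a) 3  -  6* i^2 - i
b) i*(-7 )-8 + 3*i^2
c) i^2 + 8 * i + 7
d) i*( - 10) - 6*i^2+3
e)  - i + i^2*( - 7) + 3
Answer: a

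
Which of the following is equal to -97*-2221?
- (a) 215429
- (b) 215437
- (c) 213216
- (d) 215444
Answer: b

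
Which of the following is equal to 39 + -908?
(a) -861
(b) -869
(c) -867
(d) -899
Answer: b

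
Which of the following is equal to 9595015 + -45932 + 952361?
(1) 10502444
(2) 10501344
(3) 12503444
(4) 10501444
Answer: 4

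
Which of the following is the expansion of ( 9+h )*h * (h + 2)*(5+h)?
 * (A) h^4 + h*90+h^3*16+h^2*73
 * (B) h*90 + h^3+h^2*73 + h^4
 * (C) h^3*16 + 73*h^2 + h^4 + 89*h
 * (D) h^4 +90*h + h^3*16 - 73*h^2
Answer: A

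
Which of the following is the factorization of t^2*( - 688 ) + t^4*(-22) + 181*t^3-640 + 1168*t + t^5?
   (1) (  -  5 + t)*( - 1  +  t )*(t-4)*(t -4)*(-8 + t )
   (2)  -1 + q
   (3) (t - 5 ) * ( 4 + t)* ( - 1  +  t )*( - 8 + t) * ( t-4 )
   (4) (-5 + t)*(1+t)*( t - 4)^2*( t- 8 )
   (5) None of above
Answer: 1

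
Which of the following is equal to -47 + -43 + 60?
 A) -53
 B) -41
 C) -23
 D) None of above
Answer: D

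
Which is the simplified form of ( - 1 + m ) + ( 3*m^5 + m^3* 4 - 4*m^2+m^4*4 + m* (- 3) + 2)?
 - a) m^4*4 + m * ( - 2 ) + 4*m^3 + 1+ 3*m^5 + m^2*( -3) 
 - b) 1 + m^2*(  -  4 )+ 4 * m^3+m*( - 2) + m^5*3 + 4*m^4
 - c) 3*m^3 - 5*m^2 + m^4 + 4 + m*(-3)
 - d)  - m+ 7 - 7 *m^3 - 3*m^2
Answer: b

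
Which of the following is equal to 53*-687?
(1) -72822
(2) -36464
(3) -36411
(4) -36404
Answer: 3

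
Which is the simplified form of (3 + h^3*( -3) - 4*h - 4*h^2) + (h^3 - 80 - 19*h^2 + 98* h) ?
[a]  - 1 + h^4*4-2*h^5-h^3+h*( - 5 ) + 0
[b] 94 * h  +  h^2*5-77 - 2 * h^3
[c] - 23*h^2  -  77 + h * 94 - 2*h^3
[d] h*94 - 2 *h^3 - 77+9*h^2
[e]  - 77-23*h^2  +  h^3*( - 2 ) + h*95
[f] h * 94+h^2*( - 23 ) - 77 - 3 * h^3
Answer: c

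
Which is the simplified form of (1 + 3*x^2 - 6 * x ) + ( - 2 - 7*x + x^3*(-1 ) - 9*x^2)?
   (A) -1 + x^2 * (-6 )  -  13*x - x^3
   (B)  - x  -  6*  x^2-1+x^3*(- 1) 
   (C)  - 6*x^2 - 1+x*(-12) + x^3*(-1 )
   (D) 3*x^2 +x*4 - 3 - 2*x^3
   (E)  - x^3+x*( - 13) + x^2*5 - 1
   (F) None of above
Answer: A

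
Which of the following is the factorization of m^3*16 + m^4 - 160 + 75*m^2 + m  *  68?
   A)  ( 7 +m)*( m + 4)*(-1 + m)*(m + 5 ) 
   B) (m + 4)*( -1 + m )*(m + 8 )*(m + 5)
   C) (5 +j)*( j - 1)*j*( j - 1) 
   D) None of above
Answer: B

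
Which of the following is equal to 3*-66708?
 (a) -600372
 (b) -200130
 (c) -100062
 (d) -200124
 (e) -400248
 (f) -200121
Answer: d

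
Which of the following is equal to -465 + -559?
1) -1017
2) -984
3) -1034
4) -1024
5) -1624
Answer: 4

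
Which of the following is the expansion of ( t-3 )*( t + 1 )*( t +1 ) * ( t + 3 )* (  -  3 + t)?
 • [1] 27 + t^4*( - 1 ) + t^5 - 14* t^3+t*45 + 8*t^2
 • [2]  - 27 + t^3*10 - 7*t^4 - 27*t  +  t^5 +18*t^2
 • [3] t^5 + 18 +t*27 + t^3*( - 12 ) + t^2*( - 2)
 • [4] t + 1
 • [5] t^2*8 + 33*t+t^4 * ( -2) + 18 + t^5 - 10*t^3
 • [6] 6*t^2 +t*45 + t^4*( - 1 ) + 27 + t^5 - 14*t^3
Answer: 6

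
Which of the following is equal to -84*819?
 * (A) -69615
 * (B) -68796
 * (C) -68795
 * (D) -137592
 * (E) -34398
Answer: B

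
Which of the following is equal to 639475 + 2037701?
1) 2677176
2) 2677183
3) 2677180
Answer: 1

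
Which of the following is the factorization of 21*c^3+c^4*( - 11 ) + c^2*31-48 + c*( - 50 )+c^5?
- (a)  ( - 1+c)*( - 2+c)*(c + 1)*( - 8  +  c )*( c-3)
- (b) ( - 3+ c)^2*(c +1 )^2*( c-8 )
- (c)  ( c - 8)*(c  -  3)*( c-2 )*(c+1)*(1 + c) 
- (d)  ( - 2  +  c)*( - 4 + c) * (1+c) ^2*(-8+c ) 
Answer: c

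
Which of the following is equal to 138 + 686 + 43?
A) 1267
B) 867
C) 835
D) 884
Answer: B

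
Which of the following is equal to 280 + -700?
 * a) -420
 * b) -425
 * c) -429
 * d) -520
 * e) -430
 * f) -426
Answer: a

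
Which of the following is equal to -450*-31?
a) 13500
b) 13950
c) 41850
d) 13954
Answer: b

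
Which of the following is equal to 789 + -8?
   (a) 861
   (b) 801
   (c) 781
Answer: c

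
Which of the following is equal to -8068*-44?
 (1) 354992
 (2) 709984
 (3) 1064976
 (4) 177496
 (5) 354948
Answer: 1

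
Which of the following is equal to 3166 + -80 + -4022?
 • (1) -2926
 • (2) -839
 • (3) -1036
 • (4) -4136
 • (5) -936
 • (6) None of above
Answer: 5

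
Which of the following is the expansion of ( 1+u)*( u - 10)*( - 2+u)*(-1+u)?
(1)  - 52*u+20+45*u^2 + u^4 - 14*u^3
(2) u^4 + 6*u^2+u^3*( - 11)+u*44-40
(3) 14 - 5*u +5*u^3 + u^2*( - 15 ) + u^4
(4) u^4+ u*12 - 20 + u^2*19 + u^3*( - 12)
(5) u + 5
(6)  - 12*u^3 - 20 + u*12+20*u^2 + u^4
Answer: 4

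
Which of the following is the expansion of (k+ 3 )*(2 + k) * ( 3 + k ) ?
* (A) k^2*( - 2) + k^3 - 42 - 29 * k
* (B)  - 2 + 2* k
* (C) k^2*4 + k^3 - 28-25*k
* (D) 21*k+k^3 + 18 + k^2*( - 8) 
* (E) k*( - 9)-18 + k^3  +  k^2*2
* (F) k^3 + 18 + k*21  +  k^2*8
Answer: F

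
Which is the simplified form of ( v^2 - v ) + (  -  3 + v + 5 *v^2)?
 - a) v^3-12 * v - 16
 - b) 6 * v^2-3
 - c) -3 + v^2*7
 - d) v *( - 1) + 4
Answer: b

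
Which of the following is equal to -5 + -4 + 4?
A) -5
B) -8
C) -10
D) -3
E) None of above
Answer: A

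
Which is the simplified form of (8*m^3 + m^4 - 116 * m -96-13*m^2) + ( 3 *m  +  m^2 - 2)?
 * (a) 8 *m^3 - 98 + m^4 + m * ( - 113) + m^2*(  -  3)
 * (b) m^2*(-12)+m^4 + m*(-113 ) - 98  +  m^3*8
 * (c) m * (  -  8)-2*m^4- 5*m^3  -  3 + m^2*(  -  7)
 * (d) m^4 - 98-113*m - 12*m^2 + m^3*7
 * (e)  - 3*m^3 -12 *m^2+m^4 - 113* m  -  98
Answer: b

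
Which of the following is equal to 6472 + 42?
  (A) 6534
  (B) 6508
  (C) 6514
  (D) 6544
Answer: C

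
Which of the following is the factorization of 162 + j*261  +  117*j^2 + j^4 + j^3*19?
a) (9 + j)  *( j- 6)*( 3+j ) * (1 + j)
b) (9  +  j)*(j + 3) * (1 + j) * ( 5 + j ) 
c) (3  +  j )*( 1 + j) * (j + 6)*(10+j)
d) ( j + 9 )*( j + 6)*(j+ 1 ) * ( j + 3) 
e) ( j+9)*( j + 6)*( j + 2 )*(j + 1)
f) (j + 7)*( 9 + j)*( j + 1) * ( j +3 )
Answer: d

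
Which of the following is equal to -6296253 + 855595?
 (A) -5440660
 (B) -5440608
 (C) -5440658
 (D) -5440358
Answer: C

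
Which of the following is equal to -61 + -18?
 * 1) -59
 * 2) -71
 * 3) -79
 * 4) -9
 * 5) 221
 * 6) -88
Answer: 3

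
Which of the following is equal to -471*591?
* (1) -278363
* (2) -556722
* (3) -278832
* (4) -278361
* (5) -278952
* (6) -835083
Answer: 4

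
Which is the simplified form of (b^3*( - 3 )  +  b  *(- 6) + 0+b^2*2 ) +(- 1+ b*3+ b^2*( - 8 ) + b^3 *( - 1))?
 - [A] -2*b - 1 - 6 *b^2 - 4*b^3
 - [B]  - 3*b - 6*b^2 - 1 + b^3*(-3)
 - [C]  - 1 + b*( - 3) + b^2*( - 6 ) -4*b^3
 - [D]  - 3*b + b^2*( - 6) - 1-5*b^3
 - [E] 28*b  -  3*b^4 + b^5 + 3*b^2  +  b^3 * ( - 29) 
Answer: C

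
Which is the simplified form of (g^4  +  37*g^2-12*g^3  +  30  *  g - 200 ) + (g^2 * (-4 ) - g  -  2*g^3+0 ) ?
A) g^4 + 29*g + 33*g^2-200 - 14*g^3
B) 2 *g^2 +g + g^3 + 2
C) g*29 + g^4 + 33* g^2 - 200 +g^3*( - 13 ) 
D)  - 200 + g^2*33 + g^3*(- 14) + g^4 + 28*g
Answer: A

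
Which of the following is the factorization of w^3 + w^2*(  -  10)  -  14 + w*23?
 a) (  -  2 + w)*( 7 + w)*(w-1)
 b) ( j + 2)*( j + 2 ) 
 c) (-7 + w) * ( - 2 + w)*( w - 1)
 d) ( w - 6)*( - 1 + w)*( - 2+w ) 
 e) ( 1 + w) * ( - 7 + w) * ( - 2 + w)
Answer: c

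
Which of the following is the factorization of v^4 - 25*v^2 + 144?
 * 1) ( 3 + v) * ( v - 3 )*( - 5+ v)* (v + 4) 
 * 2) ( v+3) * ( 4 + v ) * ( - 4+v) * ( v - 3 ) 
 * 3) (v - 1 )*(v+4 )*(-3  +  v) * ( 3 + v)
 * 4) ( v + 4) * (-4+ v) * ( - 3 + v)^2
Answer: 2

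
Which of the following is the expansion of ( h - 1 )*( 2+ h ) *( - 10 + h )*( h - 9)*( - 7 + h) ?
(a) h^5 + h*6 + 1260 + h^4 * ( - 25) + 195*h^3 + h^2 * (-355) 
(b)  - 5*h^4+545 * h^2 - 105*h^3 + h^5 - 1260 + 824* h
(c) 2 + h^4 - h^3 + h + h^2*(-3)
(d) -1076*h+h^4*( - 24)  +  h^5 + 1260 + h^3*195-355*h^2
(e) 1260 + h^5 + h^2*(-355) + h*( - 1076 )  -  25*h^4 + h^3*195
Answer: e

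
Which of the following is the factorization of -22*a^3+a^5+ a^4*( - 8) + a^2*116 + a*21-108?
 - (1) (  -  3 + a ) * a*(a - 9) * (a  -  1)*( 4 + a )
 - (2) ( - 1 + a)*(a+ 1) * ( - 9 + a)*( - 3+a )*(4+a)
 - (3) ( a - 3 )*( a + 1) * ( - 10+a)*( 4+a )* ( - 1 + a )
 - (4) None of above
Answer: 2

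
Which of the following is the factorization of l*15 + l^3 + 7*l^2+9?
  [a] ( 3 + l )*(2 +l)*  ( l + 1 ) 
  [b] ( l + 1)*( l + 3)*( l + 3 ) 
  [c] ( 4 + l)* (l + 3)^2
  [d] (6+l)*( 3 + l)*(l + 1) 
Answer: b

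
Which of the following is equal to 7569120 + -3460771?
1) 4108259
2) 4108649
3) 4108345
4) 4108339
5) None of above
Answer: 5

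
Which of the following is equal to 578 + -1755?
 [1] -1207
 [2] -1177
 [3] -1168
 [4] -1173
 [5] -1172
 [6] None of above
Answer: 2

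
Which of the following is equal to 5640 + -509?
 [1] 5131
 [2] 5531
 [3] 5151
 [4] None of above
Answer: 1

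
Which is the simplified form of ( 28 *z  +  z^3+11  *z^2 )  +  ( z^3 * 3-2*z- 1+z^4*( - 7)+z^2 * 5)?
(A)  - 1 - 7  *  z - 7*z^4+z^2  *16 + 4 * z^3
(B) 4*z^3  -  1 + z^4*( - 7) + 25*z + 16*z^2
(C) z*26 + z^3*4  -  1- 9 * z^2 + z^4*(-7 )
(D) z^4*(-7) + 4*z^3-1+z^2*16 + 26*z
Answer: D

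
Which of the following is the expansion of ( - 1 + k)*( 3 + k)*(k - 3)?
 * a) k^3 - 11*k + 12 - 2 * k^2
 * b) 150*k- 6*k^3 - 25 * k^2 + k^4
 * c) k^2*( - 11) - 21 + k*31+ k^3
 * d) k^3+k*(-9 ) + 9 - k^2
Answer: d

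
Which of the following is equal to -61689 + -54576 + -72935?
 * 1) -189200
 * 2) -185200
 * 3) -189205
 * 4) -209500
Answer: 1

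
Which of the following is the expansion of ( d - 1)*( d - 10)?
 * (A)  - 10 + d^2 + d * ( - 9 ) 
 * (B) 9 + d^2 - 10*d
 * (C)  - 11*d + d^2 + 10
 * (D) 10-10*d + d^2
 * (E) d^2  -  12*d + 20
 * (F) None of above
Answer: C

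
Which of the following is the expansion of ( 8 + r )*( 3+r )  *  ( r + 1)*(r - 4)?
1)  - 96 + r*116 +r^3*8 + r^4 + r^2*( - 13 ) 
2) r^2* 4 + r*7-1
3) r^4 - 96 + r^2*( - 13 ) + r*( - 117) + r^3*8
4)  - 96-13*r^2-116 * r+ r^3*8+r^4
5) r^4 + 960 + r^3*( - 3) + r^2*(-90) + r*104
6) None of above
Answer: 4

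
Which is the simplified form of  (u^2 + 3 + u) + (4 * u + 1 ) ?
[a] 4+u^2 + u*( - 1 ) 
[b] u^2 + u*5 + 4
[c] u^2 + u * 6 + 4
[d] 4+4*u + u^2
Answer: b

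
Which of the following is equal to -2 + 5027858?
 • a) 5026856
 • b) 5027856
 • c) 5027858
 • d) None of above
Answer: b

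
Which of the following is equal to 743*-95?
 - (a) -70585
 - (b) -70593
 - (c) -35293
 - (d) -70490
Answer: a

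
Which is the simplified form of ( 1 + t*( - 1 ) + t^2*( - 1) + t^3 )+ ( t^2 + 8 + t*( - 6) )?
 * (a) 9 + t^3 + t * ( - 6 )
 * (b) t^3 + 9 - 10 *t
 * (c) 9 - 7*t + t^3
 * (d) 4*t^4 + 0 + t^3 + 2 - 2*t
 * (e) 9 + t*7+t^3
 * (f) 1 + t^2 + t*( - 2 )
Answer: c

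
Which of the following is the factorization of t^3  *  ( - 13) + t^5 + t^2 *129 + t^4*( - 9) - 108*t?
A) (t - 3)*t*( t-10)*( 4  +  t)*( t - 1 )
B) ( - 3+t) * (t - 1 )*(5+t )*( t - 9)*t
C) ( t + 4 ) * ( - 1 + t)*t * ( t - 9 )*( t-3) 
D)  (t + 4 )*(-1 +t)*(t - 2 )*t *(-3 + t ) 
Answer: C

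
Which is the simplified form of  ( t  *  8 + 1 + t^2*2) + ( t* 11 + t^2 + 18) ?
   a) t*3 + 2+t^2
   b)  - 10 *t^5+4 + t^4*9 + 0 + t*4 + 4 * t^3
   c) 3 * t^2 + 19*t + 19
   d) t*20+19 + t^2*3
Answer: c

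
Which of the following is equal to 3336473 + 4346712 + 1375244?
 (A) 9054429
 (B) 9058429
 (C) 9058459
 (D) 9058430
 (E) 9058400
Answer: B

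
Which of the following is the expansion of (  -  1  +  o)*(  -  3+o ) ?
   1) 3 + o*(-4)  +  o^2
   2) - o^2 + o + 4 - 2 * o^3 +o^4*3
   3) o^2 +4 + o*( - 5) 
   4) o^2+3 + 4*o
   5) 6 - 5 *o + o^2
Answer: 1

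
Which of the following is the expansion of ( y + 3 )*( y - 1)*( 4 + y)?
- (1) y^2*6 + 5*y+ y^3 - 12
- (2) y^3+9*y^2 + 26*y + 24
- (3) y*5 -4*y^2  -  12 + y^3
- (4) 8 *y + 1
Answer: 1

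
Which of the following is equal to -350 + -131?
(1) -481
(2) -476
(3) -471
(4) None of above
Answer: 1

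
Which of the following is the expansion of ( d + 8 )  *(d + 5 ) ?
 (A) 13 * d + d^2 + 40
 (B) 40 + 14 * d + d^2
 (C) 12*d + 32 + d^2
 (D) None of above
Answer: A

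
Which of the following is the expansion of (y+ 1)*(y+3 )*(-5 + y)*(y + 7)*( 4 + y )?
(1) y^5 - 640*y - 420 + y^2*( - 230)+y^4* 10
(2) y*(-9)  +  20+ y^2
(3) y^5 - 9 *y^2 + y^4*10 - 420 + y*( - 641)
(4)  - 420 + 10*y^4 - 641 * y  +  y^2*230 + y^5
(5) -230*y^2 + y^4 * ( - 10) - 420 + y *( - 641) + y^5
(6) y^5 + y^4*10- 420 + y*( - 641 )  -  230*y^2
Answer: 6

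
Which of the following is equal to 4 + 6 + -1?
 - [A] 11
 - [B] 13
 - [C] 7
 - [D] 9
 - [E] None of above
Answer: D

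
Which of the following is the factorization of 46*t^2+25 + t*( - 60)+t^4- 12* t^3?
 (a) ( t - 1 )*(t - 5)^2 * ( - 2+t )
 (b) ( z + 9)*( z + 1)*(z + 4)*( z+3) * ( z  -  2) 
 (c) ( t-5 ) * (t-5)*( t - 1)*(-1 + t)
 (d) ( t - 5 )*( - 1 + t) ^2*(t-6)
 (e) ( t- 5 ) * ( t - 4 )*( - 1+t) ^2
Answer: c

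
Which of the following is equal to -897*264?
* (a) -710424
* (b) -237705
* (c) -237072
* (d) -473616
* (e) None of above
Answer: e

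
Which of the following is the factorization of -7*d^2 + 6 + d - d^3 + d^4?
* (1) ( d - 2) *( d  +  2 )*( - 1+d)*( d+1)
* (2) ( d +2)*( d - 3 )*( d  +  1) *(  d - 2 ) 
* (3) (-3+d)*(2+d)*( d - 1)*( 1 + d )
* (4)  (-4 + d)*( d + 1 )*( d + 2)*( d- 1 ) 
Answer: 3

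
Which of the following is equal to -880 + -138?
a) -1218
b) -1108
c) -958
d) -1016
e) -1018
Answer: e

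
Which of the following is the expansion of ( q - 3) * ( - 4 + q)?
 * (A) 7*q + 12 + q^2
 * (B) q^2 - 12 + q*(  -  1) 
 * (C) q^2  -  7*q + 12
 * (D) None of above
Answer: C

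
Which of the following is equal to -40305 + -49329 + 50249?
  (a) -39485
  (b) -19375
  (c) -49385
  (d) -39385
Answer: d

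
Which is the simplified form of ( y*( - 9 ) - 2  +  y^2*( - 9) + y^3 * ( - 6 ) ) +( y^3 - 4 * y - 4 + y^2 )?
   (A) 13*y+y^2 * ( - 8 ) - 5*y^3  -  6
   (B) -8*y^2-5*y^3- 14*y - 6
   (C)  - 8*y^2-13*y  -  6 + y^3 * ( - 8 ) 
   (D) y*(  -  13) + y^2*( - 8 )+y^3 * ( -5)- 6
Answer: D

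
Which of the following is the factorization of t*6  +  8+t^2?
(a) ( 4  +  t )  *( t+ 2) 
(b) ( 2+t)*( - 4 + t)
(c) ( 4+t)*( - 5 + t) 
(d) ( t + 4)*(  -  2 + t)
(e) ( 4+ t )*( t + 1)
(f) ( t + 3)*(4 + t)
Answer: a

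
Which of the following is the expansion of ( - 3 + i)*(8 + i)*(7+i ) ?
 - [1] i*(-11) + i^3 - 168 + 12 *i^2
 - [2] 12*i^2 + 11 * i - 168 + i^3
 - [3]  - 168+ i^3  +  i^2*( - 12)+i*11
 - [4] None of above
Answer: 2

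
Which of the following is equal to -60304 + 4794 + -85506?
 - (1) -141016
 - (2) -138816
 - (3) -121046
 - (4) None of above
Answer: 1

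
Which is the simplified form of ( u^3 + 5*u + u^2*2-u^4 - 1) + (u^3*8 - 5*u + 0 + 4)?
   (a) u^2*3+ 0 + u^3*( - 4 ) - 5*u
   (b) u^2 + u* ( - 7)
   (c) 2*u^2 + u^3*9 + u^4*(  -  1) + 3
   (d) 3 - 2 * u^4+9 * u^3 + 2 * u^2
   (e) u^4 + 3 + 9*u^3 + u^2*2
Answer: c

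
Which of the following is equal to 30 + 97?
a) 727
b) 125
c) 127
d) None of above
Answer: c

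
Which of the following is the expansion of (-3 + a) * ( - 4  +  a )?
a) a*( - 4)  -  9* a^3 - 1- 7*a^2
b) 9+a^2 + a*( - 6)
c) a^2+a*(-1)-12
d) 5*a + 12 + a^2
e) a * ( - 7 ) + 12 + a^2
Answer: e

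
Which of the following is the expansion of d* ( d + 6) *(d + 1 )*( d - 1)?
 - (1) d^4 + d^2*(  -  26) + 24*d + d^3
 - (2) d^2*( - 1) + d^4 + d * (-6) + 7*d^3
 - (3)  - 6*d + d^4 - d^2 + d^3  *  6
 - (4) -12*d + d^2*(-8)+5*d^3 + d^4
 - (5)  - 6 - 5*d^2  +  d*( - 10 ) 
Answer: 3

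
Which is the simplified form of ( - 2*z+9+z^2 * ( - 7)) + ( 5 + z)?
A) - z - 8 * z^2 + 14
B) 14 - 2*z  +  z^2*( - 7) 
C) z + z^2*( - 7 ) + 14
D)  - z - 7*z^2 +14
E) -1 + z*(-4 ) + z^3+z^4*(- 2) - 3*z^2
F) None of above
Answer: D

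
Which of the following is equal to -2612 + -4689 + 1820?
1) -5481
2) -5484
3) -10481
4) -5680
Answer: 1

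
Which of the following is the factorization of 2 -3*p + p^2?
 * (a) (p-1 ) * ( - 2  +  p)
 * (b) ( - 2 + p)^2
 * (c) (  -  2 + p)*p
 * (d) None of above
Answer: a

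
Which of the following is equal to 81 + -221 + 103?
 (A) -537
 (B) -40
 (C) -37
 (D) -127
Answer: C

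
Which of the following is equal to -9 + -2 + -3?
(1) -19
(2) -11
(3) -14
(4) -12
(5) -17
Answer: 3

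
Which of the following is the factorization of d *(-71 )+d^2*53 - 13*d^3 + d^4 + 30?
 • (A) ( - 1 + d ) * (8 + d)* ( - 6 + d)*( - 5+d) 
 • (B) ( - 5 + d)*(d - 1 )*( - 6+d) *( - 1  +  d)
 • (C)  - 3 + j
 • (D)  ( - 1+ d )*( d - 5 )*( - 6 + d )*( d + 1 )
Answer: B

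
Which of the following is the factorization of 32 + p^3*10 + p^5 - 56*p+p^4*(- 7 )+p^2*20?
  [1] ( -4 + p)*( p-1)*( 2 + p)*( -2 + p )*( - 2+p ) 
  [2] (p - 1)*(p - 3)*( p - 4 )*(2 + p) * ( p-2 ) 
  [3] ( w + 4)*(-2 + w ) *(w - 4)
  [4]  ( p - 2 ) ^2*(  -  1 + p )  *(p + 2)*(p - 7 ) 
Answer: 1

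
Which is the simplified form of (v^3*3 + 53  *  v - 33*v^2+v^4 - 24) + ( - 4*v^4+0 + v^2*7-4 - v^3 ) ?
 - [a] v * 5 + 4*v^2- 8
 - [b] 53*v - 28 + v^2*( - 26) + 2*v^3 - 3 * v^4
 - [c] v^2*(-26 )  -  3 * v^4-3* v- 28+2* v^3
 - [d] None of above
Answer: b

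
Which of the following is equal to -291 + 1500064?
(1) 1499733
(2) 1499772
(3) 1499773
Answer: 3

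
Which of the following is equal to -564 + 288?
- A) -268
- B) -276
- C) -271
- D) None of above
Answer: B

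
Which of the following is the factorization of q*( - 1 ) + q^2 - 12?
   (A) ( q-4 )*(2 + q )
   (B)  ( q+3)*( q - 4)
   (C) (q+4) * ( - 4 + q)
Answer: B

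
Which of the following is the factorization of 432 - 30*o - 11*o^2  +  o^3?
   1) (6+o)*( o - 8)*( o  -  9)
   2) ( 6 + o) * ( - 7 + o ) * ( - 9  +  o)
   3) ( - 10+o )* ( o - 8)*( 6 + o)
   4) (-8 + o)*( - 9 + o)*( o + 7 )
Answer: 1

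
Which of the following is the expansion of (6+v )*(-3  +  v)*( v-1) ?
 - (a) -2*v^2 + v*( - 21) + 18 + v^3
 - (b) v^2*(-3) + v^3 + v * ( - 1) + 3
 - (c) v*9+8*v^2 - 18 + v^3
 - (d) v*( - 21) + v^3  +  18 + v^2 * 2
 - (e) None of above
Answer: d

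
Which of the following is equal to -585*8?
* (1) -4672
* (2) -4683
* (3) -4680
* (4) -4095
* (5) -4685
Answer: 3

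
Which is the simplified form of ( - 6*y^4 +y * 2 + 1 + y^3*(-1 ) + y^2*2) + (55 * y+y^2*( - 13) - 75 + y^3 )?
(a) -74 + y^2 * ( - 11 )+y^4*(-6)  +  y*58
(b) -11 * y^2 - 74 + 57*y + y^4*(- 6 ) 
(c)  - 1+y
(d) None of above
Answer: b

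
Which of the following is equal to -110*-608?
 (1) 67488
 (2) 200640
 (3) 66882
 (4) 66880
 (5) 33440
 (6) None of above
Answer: 4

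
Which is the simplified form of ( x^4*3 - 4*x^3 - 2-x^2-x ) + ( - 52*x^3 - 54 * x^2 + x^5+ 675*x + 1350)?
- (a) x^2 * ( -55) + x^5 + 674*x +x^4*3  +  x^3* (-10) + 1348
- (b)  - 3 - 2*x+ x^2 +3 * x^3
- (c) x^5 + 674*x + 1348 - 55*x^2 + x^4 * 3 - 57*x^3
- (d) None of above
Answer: d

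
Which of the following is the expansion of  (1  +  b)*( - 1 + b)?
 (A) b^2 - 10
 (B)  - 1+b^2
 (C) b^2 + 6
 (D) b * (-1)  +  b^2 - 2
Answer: B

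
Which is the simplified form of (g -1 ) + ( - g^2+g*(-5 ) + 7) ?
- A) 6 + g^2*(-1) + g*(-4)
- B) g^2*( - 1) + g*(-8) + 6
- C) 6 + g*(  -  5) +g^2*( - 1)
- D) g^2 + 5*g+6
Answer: A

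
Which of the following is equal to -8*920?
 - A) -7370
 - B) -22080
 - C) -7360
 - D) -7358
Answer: C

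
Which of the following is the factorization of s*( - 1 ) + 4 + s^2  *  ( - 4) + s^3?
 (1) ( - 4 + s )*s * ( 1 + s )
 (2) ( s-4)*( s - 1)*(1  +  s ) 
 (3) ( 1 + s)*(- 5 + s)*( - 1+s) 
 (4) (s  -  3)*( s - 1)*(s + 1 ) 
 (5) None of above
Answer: 2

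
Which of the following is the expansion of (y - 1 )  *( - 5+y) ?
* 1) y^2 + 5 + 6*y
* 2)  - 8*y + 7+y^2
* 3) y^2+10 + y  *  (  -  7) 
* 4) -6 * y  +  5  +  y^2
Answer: 4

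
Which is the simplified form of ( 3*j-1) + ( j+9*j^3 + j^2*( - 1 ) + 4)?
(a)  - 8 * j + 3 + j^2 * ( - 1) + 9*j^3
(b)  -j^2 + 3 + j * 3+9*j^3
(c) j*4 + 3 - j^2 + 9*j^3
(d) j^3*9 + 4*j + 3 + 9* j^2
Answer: c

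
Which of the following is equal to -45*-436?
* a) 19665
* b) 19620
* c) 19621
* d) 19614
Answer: b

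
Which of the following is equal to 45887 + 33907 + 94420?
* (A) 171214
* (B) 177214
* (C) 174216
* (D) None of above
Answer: D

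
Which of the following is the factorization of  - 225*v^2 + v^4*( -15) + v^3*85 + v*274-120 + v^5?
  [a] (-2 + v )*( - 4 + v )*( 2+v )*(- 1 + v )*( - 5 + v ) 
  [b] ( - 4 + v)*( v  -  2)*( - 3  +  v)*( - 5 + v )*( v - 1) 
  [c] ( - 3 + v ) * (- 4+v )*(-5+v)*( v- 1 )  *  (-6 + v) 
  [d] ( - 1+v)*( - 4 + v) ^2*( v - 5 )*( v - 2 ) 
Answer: b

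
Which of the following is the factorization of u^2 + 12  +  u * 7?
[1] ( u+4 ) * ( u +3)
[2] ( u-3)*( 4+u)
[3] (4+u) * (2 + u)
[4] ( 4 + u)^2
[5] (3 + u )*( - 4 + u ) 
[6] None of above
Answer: 1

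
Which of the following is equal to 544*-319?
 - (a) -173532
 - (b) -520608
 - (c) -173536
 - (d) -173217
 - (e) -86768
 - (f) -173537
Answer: c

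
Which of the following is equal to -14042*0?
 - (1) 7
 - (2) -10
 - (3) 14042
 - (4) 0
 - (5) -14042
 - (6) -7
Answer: 4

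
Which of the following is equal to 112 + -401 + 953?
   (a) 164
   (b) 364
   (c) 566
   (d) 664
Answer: d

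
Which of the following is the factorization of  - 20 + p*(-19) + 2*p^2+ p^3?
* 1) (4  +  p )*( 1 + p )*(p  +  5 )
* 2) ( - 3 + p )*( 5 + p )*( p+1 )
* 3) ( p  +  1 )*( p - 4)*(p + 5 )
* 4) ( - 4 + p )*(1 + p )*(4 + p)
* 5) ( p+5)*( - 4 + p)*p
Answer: 3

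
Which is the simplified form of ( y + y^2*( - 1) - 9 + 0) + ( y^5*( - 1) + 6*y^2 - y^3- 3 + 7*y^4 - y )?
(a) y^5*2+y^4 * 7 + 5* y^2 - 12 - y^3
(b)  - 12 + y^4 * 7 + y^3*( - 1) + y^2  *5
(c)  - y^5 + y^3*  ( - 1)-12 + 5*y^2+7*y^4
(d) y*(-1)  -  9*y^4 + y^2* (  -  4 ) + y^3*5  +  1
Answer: c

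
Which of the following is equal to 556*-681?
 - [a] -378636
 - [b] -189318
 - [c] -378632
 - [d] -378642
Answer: a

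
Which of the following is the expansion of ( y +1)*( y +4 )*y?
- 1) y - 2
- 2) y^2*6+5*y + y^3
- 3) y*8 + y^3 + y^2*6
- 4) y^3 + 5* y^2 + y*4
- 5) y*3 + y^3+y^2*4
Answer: 4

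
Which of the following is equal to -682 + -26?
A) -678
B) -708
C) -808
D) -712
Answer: B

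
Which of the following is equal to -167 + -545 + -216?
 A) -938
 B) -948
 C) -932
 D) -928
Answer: D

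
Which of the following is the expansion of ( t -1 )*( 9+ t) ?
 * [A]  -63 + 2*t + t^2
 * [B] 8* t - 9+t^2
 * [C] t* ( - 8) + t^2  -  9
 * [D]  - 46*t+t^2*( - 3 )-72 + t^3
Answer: B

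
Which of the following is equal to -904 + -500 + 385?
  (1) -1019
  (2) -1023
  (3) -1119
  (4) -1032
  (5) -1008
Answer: 1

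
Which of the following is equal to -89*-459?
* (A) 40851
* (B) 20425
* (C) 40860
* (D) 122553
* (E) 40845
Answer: A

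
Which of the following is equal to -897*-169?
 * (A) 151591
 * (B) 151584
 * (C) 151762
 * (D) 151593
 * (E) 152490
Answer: D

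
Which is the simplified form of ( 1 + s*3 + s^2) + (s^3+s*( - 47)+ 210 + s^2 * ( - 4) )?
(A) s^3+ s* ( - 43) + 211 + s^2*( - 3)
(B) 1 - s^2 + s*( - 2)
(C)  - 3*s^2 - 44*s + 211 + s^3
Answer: C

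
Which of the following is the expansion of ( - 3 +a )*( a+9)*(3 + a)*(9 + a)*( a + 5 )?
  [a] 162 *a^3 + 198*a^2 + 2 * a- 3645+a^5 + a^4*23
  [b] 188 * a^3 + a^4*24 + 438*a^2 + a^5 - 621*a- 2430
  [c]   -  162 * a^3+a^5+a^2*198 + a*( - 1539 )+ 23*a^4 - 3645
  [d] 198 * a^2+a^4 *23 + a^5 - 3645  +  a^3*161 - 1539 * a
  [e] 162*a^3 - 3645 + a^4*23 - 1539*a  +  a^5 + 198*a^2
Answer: e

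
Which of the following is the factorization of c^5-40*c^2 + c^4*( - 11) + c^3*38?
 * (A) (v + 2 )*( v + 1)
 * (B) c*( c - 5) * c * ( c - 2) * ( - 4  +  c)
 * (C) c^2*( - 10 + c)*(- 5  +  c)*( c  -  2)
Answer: B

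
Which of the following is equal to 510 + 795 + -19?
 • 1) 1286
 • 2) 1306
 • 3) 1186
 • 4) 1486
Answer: 1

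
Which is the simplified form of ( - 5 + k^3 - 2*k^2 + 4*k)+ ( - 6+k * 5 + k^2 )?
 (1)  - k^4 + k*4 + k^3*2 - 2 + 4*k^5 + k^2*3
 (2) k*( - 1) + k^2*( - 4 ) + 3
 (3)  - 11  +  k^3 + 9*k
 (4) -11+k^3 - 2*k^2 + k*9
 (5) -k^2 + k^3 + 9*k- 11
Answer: 5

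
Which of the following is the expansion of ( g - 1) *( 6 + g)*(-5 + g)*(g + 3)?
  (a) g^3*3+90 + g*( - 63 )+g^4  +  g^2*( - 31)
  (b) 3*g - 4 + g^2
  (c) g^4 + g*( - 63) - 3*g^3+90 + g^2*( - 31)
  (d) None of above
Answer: a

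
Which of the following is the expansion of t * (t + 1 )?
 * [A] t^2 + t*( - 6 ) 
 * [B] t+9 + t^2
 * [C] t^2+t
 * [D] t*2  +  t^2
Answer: C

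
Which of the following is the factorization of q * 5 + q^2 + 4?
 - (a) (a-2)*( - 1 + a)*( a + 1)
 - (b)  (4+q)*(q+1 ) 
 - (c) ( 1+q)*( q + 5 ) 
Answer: b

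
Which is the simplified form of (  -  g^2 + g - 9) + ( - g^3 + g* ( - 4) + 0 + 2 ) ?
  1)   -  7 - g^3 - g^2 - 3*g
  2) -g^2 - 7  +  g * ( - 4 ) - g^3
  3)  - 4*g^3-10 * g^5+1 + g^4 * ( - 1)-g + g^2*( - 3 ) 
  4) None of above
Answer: 1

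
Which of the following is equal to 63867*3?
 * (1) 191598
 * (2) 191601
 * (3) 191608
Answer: 2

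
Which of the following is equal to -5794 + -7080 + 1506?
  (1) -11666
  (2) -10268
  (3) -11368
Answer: 3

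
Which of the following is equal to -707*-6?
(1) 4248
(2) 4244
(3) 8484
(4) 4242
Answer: 4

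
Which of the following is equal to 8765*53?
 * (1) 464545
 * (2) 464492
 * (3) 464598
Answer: 1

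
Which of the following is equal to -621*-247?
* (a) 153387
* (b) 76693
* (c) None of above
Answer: a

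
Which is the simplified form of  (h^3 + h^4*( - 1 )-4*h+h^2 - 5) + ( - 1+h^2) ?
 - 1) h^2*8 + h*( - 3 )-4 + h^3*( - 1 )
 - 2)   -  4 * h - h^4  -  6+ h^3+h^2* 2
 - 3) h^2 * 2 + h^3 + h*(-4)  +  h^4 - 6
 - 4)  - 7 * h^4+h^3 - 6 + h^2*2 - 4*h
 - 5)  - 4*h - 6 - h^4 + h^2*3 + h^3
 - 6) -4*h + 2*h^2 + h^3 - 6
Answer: 2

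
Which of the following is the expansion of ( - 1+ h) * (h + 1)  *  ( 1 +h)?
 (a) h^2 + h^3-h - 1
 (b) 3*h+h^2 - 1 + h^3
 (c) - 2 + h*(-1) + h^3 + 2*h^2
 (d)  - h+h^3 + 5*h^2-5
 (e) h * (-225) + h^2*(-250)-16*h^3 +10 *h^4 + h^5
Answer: a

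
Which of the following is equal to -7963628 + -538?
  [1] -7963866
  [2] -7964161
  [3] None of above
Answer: 3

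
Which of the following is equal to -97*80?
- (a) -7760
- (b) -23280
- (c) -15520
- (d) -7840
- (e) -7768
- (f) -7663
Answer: a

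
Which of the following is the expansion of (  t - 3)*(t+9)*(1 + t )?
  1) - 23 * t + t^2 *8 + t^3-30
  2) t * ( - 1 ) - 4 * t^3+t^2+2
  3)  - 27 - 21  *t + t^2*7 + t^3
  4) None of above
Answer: 3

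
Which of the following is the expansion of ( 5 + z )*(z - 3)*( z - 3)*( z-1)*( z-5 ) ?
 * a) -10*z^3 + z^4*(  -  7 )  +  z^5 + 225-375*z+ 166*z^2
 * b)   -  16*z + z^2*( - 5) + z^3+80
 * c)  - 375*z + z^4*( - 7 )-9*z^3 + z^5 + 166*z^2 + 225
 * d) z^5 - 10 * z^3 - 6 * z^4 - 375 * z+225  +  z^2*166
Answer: a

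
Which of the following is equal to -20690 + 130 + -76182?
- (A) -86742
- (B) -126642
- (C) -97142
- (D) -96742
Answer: D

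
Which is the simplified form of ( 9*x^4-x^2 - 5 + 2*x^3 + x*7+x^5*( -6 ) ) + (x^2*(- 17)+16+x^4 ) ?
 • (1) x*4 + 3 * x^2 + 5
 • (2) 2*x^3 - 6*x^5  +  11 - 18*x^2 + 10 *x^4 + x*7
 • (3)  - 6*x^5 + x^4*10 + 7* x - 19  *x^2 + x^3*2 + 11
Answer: 2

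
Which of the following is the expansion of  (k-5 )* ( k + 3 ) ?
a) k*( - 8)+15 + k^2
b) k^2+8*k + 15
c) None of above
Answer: c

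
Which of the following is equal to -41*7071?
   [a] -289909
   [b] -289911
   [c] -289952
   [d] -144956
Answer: b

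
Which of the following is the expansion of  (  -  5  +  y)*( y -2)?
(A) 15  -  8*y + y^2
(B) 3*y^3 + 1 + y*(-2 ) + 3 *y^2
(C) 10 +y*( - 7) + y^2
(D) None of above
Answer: C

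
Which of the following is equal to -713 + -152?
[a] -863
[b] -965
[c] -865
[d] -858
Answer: c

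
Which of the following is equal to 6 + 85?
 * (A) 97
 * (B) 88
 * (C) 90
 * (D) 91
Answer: D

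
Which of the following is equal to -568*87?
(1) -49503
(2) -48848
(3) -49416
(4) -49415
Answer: 3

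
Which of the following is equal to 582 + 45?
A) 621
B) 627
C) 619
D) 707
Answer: B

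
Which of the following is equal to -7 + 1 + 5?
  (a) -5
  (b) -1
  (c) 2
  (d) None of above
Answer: b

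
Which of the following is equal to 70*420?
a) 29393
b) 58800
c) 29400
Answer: c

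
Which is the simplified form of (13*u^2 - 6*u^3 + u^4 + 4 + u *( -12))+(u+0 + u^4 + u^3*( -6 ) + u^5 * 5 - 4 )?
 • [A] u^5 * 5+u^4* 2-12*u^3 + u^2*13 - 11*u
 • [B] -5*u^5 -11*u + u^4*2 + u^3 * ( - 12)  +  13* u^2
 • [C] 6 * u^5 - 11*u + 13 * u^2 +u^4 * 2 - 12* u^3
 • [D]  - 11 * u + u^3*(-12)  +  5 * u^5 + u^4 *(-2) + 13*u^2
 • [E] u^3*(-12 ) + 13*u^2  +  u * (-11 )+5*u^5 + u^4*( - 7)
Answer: A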